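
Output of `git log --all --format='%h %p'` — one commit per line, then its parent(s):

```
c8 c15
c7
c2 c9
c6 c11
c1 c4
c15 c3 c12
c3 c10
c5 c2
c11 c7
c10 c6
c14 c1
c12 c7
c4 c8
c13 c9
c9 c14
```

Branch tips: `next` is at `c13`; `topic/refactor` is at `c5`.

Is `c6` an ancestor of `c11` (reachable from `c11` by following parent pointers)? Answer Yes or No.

Ancestors of c11: {c11, c7}.
c6 is not in that set, so it is not an ancestor of c11.

No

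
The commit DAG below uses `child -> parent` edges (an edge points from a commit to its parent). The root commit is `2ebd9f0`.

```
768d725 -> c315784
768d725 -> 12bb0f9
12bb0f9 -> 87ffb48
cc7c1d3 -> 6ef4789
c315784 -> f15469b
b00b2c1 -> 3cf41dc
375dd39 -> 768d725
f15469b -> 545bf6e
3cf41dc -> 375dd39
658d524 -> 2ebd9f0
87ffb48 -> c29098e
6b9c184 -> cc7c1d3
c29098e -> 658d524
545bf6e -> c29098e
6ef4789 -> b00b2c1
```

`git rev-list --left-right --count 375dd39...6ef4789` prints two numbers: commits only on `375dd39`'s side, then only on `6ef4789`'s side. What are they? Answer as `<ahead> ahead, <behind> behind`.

0 ahead, 3 behind

Reachable from 375dd39: {12bb0f9, 2ebd9f0, 375dd39, 545bf6e, 658d524, 768d725, 87ffb48, c29098e, c315784, f15469b}.
Reachable from 6ef4789: {12bb0f9, 2ebd9f0, 375dd39, 3cf41dc, 545bf6e, 658d524, 6ef4789, 768d725, 87ffb48, b00b2c1, c29098e, c315784, f15469b}.
Only in 375dd39's history (ahead): {} — 0.
Only in 6ef4789's history (behind): {3cf41dc, 6ef4789, b00b2c1} — 3.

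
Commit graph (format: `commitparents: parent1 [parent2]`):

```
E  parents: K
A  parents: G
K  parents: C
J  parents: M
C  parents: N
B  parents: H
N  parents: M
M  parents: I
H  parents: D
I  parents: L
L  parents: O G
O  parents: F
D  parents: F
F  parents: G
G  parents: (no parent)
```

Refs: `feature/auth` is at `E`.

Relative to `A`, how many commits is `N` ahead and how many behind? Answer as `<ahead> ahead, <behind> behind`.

Reachable from N: {F, G, I, L, M, N, O}.
Reachable from A: {A, G}.
Only in N's history (ahead): {F, I, L, M, N, O} — 6.
Only in A's history (behind): {A} — 1.

6 ahead, 1 behind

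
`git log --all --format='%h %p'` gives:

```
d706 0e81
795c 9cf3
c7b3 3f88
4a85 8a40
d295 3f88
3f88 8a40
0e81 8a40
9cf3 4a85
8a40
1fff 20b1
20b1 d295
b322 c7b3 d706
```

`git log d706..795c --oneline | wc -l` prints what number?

3

Reachable from 795c: {4a85, 795c, 8a40, 9cf3}.
Reachable from d706: {0e81, 8a40, d706}.
In 795c's history but not d706's: {4a85, 795c, 9cf3} — 3 commits.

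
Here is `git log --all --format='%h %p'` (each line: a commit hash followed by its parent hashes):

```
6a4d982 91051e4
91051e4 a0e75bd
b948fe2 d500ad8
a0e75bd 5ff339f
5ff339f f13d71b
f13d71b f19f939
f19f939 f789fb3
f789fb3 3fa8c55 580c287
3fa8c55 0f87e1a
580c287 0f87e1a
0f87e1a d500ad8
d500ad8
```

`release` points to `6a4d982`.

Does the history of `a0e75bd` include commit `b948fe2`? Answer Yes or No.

No

Ancestors of a0e75bd: {0f87e1a, 3fa8c55, 580c287, 5ff339f, a0e75bd, d500ad8, f13d71b, f19f939, f789fb3}.
b948fe2 is not in that set, so it is not an ancestor of a0e75bd.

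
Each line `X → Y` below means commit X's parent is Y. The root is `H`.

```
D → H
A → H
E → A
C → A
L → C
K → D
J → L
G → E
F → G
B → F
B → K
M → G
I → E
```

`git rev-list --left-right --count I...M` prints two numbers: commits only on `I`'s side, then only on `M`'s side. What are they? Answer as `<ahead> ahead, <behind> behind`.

1 ahead, 2 behind

Reachable from I: {A, E, H, I}.
Reachable from M: {A, E, G, H, M}.
Only in I's history (ahead): {I} — 1.
Only in M's history (behind): {G, M} — 2.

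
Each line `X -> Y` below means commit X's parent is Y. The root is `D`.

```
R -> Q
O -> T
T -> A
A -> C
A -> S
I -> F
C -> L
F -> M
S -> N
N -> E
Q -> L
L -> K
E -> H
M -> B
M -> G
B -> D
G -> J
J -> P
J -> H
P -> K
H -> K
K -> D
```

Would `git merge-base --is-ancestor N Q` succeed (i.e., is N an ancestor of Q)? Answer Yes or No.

Ancestors of Q: {D, K, L, Q}.
N is not in that set, so it is not an ancestor of Q.

No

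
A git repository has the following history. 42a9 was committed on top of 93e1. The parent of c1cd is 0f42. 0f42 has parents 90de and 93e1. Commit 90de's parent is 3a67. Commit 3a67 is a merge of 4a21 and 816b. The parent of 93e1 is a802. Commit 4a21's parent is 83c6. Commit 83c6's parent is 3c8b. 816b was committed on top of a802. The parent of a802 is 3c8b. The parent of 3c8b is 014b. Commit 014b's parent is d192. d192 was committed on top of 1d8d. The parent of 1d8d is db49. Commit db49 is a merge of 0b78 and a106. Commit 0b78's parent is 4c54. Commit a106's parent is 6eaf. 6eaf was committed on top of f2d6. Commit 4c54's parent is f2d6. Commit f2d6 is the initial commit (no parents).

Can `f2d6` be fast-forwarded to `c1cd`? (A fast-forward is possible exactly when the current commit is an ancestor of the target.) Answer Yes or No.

A fast-forward from f2d6 to c1cd is possible iff f2d6 is an ancestor of c1cd.
Ancestors of c1cd: {014b, 0b78, 0f42, 1d8d, 3a67, 3c8b, 4a21, 4c54, 6eaf, 816b, 83c6, 90de, 93e1, a106, a802, c1cd, d192, db49, f2d6}.
f2d6 is among them, so fast-forward is possible.

Yes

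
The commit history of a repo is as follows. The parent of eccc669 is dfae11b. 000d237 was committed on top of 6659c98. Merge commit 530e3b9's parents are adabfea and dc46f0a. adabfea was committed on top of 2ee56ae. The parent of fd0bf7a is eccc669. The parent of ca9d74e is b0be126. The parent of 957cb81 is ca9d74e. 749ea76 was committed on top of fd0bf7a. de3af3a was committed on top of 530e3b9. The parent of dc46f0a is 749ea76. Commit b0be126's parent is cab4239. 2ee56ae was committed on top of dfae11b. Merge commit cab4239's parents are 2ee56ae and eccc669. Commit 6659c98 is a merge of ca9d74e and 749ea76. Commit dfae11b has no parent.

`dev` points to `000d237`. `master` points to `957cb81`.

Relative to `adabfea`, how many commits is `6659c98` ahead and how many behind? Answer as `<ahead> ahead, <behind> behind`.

7 ahead, 1 behind

Reachable from 6659c98: {2ee56ae, 6659c98, 749ea76, b0be126, ca9d74e, cab4239, dfae11b, eccc669, fd0bf7a}.
Reachable from adabfea: {2ee56ae, adabfea, dfae11b}.
Only in 6659c98's history (ahead): {6659c98, 749ea76, b0be126, ca9d74e, cab4239, eccc669, fd0bf7a} — 7.
Only in adabfea's history (behind): {adabfea} — 1.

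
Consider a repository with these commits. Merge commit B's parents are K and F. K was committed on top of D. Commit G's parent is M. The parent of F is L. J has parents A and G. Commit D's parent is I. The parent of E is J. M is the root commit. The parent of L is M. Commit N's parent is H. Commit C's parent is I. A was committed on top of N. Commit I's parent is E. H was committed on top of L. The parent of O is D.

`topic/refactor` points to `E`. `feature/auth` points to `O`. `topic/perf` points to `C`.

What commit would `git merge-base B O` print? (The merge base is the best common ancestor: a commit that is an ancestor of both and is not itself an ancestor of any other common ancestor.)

Ancestors of B: {A, B, D, E, F, G, H, I, J, K, L, M, N}.
Ancestors of O: {A, D, E, G, H, I, J, L, M, N, O}.
Common ancestors: {A, D, E, G, H, I, J, L, M, N}.
Among these, D is not an ancestor of any other common ancestor — it is the merge base.

D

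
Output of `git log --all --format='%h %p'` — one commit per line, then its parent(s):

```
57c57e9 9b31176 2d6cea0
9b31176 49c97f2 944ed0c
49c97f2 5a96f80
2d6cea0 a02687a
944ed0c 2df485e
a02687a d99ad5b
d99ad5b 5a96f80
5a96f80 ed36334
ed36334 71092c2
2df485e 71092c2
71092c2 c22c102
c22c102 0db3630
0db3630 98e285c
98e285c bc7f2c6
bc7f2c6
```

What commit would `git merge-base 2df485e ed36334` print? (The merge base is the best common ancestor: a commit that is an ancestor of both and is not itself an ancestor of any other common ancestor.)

Ancestors of 2df485e: {0db3630, 2df485e, 71092c2, 98e285c, bc7f2c6, c22c102}.
Ancestors of ed36334: {0db3630, 71092c2, 98e285c, bc7f2c6, c22c102, ed36334}.
Common ancestors: {0db3630, 71092c2, 98e285c, bc7f2c6, c22c102}.
Among these, 71092c2 is not an ancestor of any other common ancestor — it is the merge base.

71092c2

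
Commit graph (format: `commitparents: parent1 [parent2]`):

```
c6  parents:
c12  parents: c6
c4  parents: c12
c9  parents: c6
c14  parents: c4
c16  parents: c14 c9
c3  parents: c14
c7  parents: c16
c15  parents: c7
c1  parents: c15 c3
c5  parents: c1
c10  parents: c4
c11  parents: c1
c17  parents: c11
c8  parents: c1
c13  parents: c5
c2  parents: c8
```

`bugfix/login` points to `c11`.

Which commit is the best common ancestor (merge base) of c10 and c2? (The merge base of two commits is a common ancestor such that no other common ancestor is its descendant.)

Ancestors of c10: {c10, c12, c4, c6}.
Ancestors of c2: {c1, c12, c14, c15, c16, c2, c3, c4, c6, c7, c8, c9}.
Common ancestors: {c12, c4, c6}.
Among these, c4 is not an ancestor of any other common ancestor — it is the merge base.

c4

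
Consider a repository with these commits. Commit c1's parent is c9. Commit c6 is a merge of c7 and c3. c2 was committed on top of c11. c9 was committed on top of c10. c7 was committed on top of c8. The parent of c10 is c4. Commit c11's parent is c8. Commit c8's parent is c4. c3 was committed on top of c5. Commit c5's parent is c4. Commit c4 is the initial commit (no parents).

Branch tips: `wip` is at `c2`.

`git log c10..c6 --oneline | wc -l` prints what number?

5

Reachable from c6: {c3, c4, c5, c6, c7, c8}.
Reachable from c10: {c10, c4}.
In c6's history but not c10's: {c3, c5, c6, c7, c8} — 5 commits.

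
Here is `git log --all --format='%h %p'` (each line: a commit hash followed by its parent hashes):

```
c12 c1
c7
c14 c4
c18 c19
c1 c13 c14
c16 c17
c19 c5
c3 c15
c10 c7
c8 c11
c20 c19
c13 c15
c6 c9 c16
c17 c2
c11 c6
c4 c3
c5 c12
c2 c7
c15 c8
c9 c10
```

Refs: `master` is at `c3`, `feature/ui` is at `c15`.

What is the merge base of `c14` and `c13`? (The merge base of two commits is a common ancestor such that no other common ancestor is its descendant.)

Ancestors of c14: {c10, c11, c14, c15, c16, c17, c2, c3, c4, c6, c7, c8, c9}.
Ancestors of c13: {c10, c11, c13, c15, c16, c17, c2, c6, c7, c8, c9}.
Common ancestors: {c10, c11, c15, c16, c17, c2, c6, c7, c8, c9}.
Among these, c15 is not an ancestor of any other common ancestor — it is the merge base.

c15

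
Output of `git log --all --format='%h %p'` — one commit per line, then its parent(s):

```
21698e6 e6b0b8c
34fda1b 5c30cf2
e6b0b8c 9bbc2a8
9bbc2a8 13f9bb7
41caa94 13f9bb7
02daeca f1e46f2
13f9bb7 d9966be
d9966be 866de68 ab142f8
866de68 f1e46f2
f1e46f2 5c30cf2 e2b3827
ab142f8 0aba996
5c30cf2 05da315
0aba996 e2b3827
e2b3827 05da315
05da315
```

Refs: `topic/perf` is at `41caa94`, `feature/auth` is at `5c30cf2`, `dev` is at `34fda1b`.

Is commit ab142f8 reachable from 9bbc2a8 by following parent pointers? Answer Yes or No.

Ancestors of 9bbc2a8 (commits reachable by following parents): {05da315, 0aba996, 13f9bb7, 5c30cf2, 866de68, 9bbc2a8, ab142f8, d9966be, e2b3827, f1e46f2}.
ab142f8 is in that set, so it is an ancestor of 9bbc2a8.

Yes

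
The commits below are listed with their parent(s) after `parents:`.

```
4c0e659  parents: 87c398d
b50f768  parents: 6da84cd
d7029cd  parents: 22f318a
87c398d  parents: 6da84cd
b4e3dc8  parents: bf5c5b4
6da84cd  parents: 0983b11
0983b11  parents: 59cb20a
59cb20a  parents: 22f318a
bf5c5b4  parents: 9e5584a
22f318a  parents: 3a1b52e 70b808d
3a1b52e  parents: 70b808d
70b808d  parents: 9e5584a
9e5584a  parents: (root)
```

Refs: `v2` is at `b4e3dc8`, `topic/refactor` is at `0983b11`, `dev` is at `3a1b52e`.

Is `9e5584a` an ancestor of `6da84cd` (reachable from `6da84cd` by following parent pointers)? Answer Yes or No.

Ancestors of 6da84cd (commits reachable by following parents): {0983b11, 22f318a, 3a1b52e, 59cb20a, 6da84cd, 70b808d, 9e5584a}.
9e5584a is in that set, so it is an ancestor of 6da84cd.

Yes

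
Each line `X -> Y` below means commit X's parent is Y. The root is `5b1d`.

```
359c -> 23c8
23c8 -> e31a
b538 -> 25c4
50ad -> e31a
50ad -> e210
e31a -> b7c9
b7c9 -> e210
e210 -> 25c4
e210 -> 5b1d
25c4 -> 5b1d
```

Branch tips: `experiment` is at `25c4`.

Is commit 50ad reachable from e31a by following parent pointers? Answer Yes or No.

No

Ancestors of e31a: {25c4, 5b1d, b7c9, e210, e31a}.
50ad is not in that set, so it is not an ancestor of e31a.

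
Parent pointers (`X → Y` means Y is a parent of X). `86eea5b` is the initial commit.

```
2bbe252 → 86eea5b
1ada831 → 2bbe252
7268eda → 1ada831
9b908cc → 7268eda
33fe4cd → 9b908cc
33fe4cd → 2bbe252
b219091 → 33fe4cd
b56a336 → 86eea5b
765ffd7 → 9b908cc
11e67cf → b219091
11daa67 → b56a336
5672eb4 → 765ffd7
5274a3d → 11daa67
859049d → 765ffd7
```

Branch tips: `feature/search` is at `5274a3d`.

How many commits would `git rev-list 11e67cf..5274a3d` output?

Reachable from 5274a3d: {11daa67, 5274a3d, 86eea5b, b56a336}.
Reachable from 11e67cf: {11e67cf, 1ada831, 2bbe252, 33fe4cd, 7268eda, 86eea5b, 9b908cc, b219091}.
In 5274a3d's history but not 11e67cf's: {11daa67, 5274a3d, b56a336} — 3 commits.

3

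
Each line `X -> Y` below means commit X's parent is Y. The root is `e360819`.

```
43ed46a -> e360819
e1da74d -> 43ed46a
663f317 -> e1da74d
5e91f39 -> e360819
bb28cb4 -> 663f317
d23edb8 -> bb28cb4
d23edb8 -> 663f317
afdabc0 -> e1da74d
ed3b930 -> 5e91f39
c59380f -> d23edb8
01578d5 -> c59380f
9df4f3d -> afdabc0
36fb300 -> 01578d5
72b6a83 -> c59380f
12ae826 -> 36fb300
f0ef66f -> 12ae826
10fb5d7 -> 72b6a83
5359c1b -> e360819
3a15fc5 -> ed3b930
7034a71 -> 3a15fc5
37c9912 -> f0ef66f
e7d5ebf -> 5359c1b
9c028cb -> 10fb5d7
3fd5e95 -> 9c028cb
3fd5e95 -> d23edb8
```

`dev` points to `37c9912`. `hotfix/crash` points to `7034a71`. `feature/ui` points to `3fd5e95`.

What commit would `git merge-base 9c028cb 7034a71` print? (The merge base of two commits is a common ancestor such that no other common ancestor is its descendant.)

Ancestors of 9c028cb: {10fb5d7, 43ed46a, 663f317, 72b6a83, 9c028cb, bb28cb4, c59380f, d23edb8, e1da74d, e360819}.
Ancestors of 7034a71: {3a15fc5, 5e91f39, 7034a71, e360819, ed3b930}.
Common ancestors: {e360819}.
The only common ancestor is e360819, so it is the merge base.

e360819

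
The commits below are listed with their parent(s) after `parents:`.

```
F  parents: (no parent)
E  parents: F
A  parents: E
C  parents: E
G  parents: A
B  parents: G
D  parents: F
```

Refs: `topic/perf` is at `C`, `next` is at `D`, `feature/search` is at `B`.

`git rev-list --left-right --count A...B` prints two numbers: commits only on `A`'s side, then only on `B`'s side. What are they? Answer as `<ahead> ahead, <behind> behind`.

Reachable from A: {A, E, F}.
Reachable from B: {A, B, E, F, G}.
Only in A's history (ahead): {} — 0.
Only in B's history (behind): {B, G} — 2.

0 ahead, 2 behind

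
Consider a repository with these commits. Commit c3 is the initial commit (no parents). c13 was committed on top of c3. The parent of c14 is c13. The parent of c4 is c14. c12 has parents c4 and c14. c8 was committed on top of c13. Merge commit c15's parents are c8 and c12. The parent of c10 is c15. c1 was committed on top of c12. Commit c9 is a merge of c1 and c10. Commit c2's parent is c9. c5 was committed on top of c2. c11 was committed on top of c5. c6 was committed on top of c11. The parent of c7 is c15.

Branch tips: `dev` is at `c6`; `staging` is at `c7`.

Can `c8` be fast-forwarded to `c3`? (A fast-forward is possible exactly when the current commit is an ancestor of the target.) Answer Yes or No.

A fast-forward from c8 to c3 is possible iff c8 is an ancestor of c3.
Ancestors of c3: {c3}.
c8 is not among them, so fast-forward is not possible.

No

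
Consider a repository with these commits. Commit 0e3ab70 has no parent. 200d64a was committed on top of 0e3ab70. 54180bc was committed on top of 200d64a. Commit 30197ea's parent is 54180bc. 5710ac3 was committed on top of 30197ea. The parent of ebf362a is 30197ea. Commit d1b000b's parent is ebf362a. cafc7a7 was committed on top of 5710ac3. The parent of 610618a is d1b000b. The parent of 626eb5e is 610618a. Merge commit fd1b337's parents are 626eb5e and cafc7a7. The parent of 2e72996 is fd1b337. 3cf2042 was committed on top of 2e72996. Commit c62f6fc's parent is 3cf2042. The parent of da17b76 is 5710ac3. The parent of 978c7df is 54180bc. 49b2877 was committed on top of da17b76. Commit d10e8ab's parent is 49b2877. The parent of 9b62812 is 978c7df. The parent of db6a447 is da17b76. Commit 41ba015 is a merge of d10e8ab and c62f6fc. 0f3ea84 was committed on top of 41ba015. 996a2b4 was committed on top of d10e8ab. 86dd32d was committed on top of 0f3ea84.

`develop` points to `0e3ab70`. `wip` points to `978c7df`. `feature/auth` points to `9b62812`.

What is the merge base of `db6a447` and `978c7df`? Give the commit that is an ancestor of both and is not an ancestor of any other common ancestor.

54180bc

Ancestors of db6a447: {0e3ab70, 200d64a, 30197ea, 54180bc, 5710ac3, da17b76, db6a447}.
Ancestors of 978c7df: {0e3ab70, 200d64a, 54180bc, 978c7df}.
Common ancestors: {0e3ab70, 200d64a, 54180bc}.
Among these, 54180bc is not an ancestor of any other common ancestor — it is the merge base.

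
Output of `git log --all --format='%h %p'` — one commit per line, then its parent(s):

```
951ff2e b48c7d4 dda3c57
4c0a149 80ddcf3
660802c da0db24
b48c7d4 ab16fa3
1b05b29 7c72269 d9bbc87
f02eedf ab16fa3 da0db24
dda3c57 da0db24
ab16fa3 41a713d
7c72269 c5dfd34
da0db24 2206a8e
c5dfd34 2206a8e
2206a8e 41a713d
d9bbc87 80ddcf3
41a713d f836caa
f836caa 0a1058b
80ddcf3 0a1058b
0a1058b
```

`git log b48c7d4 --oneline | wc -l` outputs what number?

Walking parent pointers from b48c7d4: reachable set = {0a1058b, 41a713d, ab16fa3, b48c7d4, f836caa}.
That is 5 commits.

5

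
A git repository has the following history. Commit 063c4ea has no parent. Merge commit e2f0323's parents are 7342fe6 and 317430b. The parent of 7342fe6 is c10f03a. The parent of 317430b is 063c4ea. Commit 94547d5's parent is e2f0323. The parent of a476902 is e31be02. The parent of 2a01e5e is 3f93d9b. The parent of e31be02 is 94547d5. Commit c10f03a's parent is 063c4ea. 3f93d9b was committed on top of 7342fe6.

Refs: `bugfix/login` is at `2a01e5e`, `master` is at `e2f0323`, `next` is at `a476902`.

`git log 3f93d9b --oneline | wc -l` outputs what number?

4

Walking parent pointers from 3f93d9b: reachable set = {063c4ea, 3f93d9b, 7342fe6, c10f03a}.
That is 4 commits.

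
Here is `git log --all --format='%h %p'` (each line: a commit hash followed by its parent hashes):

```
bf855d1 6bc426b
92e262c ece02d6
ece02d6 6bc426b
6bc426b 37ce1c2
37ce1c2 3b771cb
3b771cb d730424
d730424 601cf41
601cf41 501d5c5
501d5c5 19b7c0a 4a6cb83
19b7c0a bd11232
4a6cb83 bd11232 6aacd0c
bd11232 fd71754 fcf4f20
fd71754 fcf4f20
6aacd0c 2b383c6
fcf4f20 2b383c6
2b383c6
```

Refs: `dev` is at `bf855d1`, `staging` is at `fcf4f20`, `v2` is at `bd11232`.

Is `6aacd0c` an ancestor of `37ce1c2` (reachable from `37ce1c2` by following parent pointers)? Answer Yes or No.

Yes

Ancestors of 37ce1c2 (commits reachable by following parents): {19b7c0a, 2b383c6, 37ce1c2, 3b771cb, 4a6cb83, 501d5c5, 601cf41, 6aacd0c, bd11232, d730424, fcf4f20, fd71754}.
6aacd0c is in that set, so it is an ancestor of 37ce1c2.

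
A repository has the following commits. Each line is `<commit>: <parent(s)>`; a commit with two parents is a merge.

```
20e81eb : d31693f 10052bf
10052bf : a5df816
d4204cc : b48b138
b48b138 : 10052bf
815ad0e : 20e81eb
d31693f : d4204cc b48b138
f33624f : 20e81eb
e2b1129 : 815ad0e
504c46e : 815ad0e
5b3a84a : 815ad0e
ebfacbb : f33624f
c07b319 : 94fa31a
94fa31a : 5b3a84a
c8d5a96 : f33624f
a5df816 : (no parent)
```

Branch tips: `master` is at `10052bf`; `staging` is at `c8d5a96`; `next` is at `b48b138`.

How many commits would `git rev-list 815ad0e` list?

7

Walking parent pointers from 815ad0e: reachable set = {10052bf, 20e81eb, 815ad0e, a5df816, b48b138, d31693f, d4204cc}.
That is 7 commits.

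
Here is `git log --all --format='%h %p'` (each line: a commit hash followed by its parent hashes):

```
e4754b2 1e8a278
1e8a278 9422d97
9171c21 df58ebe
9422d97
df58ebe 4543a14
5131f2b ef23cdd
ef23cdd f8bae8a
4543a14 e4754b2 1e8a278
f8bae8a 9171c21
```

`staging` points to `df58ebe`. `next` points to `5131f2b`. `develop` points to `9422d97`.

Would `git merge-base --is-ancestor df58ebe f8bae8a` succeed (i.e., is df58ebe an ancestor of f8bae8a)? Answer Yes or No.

Ancestors of f8bae8a (commits reachable by following parents): {1e8a278, 4543a14, 9171c21, 9422d97, df58ebe, e4754b2, f8bae8a}.
df58ebe is in that set, so it is an ancestor of f8bae8a.

Yes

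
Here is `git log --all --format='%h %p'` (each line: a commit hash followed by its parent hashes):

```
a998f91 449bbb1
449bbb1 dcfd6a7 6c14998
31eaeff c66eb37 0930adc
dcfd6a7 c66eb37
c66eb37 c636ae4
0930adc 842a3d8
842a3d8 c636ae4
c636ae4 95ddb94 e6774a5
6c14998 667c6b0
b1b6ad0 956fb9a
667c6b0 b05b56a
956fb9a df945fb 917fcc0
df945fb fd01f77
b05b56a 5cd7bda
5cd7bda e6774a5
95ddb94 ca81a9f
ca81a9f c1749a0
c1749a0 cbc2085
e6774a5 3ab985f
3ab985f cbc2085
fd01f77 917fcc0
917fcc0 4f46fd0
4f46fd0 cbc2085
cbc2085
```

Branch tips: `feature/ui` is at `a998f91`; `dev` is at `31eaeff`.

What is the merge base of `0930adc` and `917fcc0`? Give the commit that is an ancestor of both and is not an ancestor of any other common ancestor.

cbc2085

Ancestors of 0930adc: {0930adc, 3ab985f, 842a3d8, 95ddb94, c1749a0, c636ae4, ca81a9f, cbc2085, e6774a5}.
Ancestors of 917fcc0: {4f46fd0, 917fcc0, cbc2085}.
Common ancestors: {cbc2085}.
The only common ancestor is cbc2085, so it is the merge base.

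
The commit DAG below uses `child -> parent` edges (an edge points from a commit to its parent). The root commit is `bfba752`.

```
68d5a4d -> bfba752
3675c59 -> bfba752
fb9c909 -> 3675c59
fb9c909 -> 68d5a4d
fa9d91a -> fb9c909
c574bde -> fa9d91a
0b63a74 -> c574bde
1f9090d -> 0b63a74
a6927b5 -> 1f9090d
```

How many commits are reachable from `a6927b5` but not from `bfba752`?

8

Reachable from a6927b5: {0b63a74, 1f9090d, 3675c59, 68d5a4d, a6927b5, bfba752, c574bde, fa9d91a, fb9c909}.
Reachable from bfba752: {bfba752}.
In a6927b5's history but not bfba752's: {0b63a74, 1f9090d, 3675c59, 68d5a4d, a6927b5, c574bde, fa9d91a, fb9c909} — 8 commits.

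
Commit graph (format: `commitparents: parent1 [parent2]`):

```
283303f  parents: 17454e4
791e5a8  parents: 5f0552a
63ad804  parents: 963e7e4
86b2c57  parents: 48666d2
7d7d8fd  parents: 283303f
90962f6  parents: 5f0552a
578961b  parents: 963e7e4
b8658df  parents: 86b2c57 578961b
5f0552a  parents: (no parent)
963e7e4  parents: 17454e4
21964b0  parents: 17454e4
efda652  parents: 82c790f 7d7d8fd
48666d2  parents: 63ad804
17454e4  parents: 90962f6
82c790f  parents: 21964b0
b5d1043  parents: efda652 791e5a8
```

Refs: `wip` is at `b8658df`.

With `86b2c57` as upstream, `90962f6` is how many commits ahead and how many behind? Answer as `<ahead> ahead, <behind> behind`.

0 ahead, 5 behind

Reachable from 90962f6: {5f0552a, 90962f6}.
Reachable from 86b2c57: {17454e4, 48666d2, 5f0552a, 63ad804, 86b2c57, 90962f6, 963e7e4}.
Only in 90962f6's history (ahead): {} — 0.
Only in 86b2c57's history (behind): {17454e4, 48666d2, 63ad804, 86b2c57, 963e7e4} — 5.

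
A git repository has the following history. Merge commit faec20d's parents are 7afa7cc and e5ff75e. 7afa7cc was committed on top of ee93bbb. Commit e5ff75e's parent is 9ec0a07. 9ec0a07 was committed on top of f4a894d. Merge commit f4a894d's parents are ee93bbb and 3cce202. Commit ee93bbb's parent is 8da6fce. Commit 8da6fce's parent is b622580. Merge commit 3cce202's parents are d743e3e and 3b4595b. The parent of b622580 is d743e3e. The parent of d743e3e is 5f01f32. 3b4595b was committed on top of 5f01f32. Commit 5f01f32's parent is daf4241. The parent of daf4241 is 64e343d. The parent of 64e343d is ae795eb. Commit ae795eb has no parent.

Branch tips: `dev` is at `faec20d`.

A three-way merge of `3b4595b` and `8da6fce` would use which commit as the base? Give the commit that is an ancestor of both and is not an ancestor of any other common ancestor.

5f01f32

Ancestors of 3b4595b: {3b4595b, 5f01f32, 64e343d, ae795eb, daf4241}.
Ancestors of 8da6fce: {5f01f32, 64e343d, 8da6fce, ae795eb, b622580, d743e3e, daf4241}.
Common ancestors: {5f01f32, 64e343d, ae795eb, daf4241}.
Among these, 5f01f32 is not an ancestor of any other common ancestor — it is the merge base.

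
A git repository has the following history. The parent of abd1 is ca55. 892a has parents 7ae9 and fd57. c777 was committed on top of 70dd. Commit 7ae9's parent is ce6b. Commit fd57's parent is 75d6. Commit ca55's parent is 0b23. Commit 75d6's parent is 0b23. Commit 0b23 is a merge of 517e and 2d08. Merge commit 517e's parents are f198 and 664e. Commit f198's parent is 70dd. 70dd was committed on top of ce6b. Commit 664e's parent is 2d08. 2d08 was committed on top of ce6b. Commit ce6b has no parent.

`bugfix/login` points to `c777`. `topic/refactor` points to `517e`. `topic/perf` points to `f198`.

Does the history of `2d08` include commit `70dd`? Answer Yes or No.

No

Ancestors of 2d08: {2d08, ce6b}.
70dd is not in that set, so it is not an ancestor of 2d08.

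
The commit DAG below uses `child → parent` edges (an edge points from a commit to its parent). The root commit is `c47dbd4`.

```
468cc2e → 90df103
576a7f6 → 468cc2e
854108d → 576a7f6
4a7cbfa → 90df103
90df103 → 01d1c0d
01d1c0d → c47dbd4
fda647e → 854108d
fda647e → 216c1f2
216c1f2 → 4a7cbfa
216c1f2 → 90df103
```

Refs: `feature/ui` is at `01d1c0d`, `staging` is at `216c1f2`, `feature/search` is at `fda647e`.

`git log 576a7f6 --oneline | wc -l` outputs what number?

Walking parent pointers from 576a7f6: reachable set = {01d1c0d, 468cc2e, 576a7f6, 90df103, c47dbd4}.
That is 5 commits.

5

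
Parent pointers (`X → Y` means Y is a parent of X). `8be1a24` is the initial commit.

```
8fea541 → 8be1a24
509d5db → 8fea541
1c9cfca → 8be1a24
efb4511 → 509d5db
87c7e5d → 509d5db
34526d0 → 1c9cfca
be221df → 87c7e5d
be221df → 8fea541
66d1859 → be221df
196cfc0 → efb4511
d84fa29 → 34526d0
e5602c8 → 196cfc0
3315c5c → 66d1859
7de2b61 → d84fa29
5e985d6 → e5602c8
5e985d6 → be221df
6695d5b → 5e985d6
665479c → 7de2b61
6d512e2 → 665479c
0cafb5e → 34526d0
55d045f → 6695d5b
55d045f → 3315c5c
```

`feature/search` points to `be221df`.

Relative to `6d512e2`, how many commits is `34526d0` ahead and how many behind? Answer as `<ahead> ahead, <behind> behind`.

0 ahead, 4 behind

Reachable from 34526d0: {1c9cfca, 34526d0, 8be1a24}.
Reachable from 6d512e2: {1c9cfca, 34526d0, 665479c, 6d512e2, 7de2b61, 8be1a24, d84fa29}.
Only in 34526d0's history (ahead): {} — 0.
Only in 6d512e2's history (behind): {665479c, 6d512e2, 7de2b61, d84fa29} — 4.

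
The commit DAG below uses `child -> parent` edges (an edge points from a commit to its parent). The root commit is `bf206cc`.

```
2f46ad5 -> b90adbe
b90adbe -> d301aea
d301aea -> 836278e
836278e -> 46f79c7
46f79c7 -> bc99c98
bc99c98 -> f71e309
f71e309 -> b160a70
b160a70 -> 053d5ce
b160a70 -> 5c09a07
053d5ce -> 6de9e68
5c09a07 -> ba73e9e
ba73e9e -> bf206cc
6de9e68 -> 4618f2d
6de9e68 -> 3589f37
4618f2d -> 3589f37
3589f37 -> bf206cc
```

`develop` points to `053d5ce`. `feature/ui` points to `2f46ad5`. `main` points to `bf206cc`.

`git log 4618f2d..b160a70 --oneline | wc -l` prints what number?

Reachable from b160a70: {053d5ce, 3589f37, 4618f2d, 5c09a07, 6de9e68, b160a70, ba73e9e, bf206cc}.
Reachable from 4618f2d: {3589f37, 4618f2d, bf206cc}.
In b160a70's history but not 4618f2d's: {053d5ce, 5c09a07, 6de9e68, b160a70, ba73e9e} — 5 commits.

5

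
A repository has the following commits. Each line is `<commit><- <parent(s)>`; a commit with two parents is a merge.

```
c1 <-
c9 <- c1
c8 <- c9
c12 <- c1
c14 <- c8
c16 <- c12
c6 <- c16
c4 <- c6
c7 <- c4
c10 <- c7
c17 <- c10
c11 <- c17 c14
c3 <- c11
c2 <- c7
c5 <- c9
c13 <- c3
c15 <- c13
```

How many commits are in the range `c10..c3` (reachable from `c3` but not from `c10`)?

Reachable from c3: {c1, c10, c11, c12, c14, c16, c17, c3, c4, c6, c7, c8, c9}.
Reachable from c10: {c1, c10, c12, c16, c4, c6, c7}.
In c3's history but not c10's: {c11, c14, c17, c3, c8, c9} — 6 commits.

6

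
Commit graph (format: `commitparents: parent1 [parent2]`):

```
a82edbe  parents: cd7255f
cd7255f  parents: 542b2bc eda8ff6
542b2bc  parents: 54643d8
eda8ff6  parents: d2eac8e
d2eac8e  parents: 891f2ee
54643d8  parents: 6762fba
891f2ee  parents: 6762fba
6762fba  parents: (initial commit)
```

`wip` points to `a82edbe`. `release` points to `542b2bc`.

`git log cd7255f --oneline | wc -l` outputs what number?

7

Walking parent pointers from cd7255f: reachable set = {542b2bc, 54643d8, 6762fba, 891f2ee, cd7255f, d2eac8e, eda8ff6}.
That is 7 commits.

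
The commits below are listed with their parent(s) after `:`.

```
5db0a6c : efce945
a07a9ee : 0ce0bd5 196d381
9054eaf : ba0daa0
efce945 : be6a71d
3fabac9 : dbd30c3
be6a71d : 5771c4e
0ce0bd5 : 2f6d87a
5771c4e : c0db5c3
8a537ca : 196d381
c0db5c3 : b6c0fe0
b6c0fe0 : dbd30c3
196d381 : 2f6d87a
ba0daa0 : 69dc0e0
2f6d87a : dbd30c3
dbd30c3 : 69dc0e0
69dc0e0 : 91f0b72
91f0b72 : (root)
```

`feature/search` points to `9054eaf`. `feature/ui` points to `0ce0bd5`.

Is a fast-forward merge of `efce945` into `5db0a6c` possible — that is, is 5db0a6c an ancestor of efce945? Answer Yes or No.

A fast-forward from 5db0a6c to efce945 is possible iff 5db0a6c is an ancestor of efce945.
Ancestors of efce945: {5771c4e, 69dc0e0, 91f0b72, b6c0fe0, be6a71d, c0db5c3, dbd30c3, efce945}.
5db0a6c is not among them, so fast-forward is not possible.

No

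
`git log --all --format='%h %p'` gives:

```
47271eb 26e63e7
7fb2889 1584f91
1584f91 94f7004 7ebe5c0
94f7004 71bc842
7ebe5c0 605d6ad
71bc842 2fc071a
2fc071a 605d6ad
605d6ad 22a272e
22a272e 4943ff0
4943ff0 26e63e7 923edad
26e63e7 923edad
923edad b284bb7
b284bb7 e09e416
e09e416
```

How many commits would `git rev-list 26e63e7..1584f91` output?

Reachable from 1584f91: {1584f91, 22a272e, 26e63e7, 2fc071a, 4943ff0, 605d6ad, 71bc842, 7ebe5c0, 923edad, 94f7004, b284bb7, e09e416}.
Reachable from 26e63e7: {26e63e7, 923edad, b284bb7, e09e416}.
In 1584f91's history but not 26e63e7's: {1584f91, 22a272e, 2fc071a, 4943ff0, 605d6ad, 71bc842, 7ebe5c0, 94f7004} — 8 commits.

8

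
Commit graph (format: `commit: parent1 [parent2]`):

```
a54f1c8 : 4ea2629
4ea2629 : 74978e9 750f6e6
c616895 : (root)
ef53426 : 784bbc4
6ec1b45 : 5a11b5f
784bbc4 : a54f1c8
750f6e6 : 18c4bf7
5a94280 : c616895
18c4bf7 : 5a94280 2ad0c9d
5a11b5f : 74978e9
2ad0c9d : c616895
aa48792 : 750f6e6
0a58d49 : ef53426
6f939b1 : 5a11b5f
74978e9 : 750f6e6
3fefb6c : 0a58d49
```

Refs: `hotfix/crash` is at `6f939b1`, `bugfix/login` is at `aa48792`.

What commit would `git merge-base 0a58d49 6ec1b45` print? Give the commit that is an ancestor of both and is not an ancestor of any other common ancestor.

Ancestors of 0a58d49: {0a58d49, 18c4bf7, 2ad0c9d, 4ea2629, 5a94280, 74978e9, 750f6e6, 784bbc4, a54f1c8, c616895, ef53426}.
Ancestors of 6ec1b45: {18c4bf7, 2ad0c9d, 5a11b5f, 5a94280, 6ec1b45, 74978e9, 750f6e6, c616895}.
Common ancestors: {18c4bf7, 2ad0c9d, 5a94280, 74978e9, 750f6e6, c616895}.
Among these, 74978e9 is not an ancestor of any other common ancestor — it is the merge base.

74978e9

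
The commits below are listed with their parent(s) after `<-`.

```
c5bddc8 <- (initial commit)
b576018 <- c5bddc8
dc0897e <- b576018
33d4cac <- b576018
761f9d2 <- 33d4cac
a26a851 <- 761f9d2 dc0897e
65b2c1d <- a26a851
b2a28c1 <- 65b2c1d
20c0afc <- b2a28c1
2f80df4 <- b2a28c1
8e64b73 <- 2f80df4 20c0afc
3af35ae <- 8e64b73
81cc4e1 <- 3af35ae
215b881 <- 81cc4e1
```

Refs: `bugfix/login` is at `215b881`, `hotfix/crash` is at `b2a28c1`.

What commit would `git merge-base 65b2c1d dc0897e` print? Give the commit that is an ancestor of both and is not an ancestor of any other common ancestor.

dc0897e

Ancestors of 65b2c1d: {33d4cac, 65b2c1d, 761f9d2, a26a851, b576018, c5bddc8, dc0897e}.
Ancestors of dc0897e: {b576018, c5bddc8, dc0897e}.
Common ancestors: {b576018, c5bddc8, dc0897e}.
Among these, dc0897e is not an ancestor of any other common ancestor — it is the merge base.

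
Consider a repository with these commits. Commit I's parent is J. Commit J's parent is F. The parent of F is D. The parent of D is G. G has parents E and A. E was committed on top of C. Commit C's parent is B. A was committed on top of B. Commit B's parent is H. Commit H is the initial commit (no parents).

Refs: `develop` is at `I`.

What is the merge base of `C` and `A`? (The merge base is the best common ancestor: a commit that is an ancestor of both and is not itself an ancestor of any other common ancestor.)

Ancestors of C: {B, C, H}.
Ancestors of A: {A, B, H}.
Common ancestors: {B, H}.
Among these, B is not an ancestor of any other common ancestor — it is the merge base.

B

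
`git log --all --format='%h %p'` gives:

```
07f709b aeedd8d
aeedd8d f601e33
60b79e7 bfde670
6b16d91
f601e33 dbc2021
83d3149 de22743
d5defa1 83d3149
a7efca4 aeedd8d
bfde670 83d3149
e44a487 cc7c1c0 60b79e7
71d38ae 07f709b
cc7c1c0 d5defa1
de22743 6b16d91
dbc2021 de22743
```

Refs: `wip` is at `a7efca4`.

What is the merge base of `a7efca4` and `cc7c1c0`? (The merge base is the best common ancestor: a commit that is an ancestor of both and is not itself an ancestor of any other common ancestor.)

Ancestors of a7efca4: {6b16d91, a7efca4, aeedd8d, dbc2021, de22743, f601e33}.
Ancestors of cc7c1c0: {6b16d91, 83d3149, cc7c1c0, d5defa1, de22743}.
Common ancestors: {6b16d91, de22743}.
Among these, de22743 is not an ancestor of any other common ancestor — it is the merge base.

de22743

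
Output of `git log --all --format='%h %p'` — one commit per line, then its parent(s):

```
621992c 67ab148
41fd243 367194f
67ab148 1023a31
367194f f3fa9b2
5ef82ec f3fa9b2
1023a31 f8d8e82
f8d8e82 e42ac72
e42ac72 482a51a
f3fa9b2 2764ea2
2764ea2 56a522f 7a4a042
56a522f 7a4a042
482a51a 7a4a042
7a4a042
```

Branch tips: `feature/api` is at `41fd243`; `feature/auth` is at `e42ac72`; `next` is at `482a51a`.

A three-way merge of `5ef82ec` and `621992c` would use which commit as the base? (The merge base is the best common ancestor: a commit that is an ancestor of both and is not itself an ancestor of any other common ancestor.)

Ancestors of 5ef82ec: {2764ea2, 56a522f, 5ef82ec, 7a4a042, f3fa9b2}.
Ancestors of 621992c: {1023a31, 482a51a, 621992c, 67ab148, 7a4a042, e42ac72, f8d8e82}.
Common ancestors: {7a4a042}.
The only common ancestor is 7a4a042, so it is the merge base.

7a4a042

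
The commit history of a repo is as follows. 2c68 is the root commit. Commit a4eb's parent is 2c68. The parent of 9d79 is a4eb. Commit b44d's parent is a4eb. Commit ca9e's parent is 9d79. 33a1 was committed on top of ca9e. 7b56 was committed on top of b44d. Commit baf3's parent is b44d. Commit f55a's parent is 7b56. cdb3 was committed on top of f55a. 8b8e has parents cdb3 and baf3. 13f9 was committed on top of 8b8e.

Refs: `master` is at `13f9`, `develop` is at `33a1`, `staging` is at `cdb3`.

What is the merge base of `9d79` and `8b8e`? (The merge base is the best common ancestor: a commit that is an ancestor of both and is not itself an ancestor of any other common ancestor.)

a4eb

Ancestors of 9d79: {2c68, 9d79, a4eb}.
Ancestors of 8b8e: {2c68, 7b56, 8b8e, a4eb, b44d, baf3, cdb3, f55a}.
Common ancestors: {2c68, a4eb}.
Among these, a4eb is not an ancestor of any other common ancestor — it is the merge base.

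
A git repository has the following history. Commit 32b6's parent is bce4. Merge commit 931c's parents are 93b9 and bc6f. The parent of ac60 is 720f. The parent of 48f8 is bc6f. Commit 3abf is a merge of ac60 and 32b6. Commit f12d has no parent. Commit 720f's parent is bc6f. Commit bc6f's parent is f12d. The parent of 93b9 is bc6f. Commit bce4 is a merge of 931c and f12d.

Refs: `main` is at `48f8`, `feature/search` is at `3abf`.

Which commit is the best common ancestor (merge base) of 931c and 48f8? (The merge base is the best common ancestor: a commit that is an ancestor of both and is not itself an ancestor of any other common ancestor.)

Ancestors of 931c: {931c, 93b9, bc6f, f12d}.
Ancestors of 48f8: {48f8, bc6f, f12d}.
Common ancestors: {bc6f, f12d}.
Among these, bc6f is not an ancestor of any other common ancestor — it is the merge base.

bc6f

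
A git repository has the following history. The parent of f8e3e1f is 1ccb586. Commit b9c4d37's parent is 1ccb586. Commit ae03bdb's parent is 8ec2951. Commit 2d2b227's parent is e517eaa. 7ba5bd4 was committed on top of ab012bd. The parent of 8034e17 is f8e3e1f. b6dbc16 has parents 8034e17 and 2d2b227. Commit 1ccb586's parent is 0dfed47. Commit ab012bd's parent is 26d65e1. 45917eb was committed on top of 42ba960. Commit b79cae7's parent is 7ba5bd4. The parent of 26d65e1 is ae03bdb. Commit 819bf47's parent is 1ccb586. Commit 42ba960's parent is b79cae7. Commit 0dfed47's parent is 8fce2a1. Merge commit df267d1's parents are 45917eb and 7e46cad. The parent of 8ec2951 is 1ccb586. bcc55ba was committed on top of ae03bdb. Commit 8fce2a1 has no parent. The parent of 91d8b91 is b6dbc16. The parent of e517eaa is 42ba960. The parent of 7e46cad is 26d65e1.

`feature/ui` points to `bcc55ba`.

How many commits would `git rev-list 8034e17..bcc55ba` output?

Reachable from bcc55ba: {0dfed47, 1ccb586, 8ec2951, 8fce2a1, ae03bdb, bcc55ba}.
Reachable from 8034e17: {0dfed47, 1ccb586, 8034e17, 8fce2a1, f8e3e1f}.
In bcc55ba's history but not 8034e17's: {8ec2951, ae03bdb, bcc55ba} — 3 commits.

3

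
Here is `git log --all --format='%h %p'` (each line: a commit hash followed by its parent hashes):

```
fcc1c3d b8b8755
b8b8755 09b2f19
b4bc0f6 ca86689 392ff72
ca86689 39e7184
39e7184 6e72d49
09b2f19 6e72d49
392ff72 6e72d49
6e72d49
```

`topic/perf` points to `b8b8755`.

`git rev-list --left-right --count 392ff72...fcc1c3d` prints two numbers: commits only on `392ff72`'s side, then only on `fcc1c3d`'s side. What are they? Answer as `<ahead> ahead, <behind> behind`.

1 ahead, 3 behind

Reachable from 392ff72: {392ff72, 6e72d49}.
Reachable from fcc1c3d: {09b2f19, 6e72d49, b8b8755, fcc1c3d}.
Only in 392ff72's history (ahead): {392ff72} — 1.
Only in fcc1c3d's history (behind): {09b2f19, b8b8755, fcc1c3d} — 3.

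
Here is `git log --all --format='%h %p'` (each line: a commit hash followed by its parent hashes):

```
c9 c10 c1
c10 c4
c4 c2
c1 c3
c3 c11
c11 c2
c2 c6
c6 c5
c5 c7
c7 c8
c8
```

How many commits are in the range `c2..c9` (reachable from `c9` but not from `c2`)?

6

Reachable from c9: {c1, c10, c11, c2, c3, c4, c5, c6, c7, c8, c9}.
Reachable from c2: {c2, c5, c6, c7, c8}.
In c9's history but not c2's: {c1, c10, c11, c3, c4, c9} — 6 commits.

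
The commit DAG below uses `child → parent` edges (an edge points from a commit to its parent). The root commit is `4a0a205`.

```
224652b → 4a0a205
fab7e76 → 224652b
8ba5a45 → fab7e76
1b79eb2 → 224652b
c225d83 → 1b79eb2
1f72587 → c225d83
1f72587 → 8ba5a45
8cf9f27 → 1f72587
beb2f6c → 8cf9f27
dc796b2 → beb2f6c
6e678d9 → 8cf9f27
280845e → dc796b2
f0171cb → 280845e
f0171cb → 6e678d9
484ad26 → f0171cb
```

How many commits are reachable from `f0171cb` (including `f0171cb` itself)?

Walking parent pointers from f0171cb: reachable set = {1b79eb2, 1f72587, 224652b, 280845e, 4a0a205, 6e678d9, 8ba5a45, 8cf9f27, beb2f6c, c225d83, dc796b2, f0171cb, fab7e76}.
That is 13 commits.

13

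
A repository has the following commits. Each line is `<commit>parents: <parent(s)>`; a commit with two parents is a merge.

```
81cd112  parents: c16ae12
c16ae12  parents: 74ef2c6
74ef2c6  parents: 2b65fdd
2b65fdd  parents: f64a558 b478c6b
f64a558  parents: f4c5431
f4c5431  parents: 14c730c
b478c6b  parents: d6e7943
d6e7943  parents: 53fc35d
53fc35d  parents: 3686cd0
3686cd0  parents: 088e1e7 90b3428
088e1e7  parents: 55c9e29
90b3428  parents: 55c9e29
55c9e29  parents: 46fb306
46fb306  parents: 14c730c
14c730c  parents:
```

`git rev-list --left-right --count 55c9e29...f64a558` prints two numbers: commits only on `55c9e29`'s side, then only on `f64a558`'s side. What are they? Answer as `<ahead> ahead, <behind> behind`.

Reachable from 55c9e29: {14c730c, 46fb306, 55c9e29}.
Reachable from f64a558: {14c730c, f4c5431, f64a558}.
Only in 55c9e29's history (ahead): {46fb306, 55c9e29} — 2.
Only in f64a558's history (behind): {f4c5431, f64a558} — 2.

2 ahead, 2 behind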